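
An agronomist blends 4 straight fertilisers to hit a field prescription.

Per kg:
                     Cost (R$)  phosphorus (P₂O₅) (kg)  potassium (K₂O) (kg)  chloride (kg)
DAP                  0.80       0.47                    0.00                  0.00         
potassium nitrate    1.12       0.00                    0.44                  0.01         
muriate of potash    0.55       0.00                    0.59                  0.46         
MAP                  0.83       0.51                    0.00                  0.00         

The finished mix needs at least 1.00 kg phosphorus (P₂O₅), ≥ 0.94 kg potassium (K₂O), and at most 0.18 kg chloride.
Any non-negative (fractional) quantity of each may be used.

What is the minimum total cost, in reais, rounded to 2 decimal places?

Let x1 = kg of DAP, x2 = kg of potassium nitrate, x3 = kg of muriate of potash, x4 = kg of MAP.
Minimise 0.8x1 + 1.12x2 + 0.55x3 + 0.83x4 s.t.:
  0.47x1 + 0.51x4 ≥ 1   (phosphorus (P₂O₅))
  0.44x2 + 0.59x3 ≥ 0.94   (potassium (K₂O))
  0.01x2 + 0.46x3 ≤ 0.18   (chloride)
  x1, x2, x3, x4 ≥ 0.
The minimum-cost mix takes nothing from DAP — only potassium nitrate, muriate of potash, MAP. Binding constraints: phosphorus (P₂O₅), potassium (K₂O), chloride.
Optimal quantities: potassium nitrate = 1.66 kg, muriate of potash = 0.3552 kg, MAP = 1.961 kg.
Cost = 1.12·1.66 + 0.55·0.3552 + 0.83·1.961 = 3.6822.

R$3.68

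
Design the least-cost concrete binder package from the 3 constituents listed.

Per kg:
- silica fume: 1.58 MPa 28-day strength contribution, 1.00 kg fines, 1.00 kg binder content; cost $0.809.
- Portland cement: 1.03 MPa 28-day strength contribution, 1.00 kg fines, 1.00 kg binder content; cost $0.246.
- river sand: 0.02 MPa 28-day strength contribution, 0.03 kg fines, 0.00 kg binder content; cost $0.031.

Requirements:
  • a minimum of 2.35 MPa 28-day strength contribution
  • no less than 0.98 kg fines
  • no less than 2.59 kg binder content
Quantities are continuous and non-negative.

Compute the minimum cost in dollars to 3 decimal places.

Let x1 = kg of silica fume, x2 = kg of Portland cement, x3 = kg of river sand.
Minimise 0.809x1 + 0.246x2 + 0.031x3 subject to:
  1.58x1 + 1.03x2 + 0.02x3 ≥ 2.35   (28-day strength contribution)
  1x1 + 1x2 + 0.03x3 ≥ 0.98   (fines)
  1x1 + 1x2 ≥ 2.59   (binder content)
  x1, x2, x3 ≥ 0.
The cheapest feasible vertex uses only Portland cement; silica fume, river sand are not used. The binder content requirement is met with equality.
Solving gives x2 = 2.59.
Cost = 0.246·2.59 = 0.63714.

$0.637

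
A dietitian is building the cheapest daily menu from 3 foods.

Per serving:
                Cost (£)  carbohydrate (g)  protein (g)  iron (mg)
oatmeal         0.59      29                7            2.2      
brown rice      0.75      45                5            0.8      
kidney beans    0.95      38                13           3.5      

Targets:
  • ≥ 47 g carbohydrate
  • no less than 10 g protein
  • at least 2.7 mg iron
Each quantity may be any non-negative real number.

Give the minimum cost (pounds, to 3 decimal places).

£0.918

Treat it as an LP. Let x1 = servings of oatmeal, x2 = servings of brown rice, x3 = servings of kidney beans.
Minimise 0.59x1 + 0.75x2 + 0.95x3 with:
  29x1 + 45x2 + 38x3 ≥ 47   (carbohydrate)
  7x1 + 5x2 + 13x3 ≥ 10   (protein)
  2.2x1 + 0.8x2 + 3.5x3 ≥ 2.7   (iron)
  x1, x2, x3 ≥ 0.
The minimum-cost mix takes nothing from kidney beans — only oatmeal, brown rice. There the carbohydrate and protein constraints are tight.
So oatmeal = 1.265 servings, brown rice = 0.2294 servings.
Objective = 0.59·1.265 + 0.75·0.2294 = 0.91840.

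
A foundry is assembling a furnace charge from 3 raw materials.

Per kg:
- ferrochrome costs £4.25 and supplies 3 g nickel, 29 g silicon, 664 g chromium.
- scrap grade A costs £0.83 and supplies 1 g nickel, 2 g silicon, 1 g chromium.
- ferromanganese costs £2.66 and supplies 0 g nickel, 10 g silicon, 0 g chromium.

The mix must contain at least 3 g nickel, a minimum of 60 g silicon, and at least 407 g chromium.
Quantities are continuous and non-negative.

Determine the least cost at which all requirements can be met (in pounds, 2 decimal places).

£8.79

Let x1 = kg of ferrochrome, x2 = kg of scrap grade A, x3 = kg of ferromanganese.
Minimize 4.25x1 + 0.83x2 + 2.66x3 subject to:
  3x1 + 1x2 ≥ 3   (nickel)
  29x1 + 2x2 + 10x3 ≥ 60   (silicon)
  664x1 + 1x2 ≥ 407   (chromium)
  x1, x2, x3 ≥ 0.
The minimum-cost mix takes nothing from scrap grade A, ferromanganese — only ferrochrome. The silicon requirement is met with equality.
Optimal quantities: ferrochrome = 2.069 kg.
Cost = 4.25·2.069 = 8.7933.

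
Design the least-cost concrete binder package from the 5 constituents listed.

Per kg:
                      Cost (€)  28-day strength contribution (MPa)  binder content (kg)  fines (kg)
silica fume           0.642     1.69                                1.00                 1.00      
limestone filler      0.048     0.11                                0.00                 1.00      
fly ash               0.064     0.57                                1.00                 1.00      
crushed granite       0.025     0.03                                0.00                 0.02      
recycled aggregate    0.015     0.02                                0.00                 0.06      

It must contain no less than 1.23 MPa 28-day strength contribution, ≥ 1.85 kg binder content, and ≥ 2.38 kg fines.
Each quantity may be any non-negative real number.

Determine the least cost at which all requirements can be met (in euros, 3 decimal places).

€0.148

Treat it as an LP. Let x1 = kg of silica fume, x2 = kg of limestone filler, x3 = kg of fly ash, x4 = kg of crushed granite, x5 = kg of recycled aggregate.
min 0.642x1 + 0.048x2 + 0.064x3 + 0.025x4 + 0.015x5 with:
  1.69x1 + 0.11x2 + 0.57x3 + 0.03x4 + 0.02x5 ≥ 1.23   (28-day strength contribution)
  1x1 + 1x3 ≥ 1.85   (binder content)
  1x1 + 1x2 + 1x3 + 0.02x4 + 0.06x5 ≥ 2.38   (fines)
  x1, x2, x3, x4, x5 ≥ 0.
The cheapest feasible vertex uses only limestone filler, fly ash; silica fume, crushed granite, recycled aggregate are not used. The 28-day strength contribution and fines requirements are met with equality.
So limestone filler = 0.2752 kg, fly ash = 2.105 kg.
Hence cost = 0.048·0.2752 + 0.064·2.105 = €0.14793.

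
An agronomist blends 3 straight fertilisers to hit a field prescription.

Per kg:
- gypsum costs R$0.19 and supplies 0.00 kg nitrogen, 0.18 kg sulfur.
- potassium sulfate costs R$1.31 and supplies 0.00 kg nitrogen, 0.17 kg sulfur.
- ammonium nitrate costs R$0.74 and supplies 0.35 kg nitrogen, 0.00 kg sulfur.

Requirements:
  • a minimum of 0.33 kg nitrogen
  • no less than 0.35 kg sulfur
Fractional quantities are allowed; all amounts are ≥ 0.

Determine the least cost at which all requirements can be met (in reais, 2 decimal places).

Treat it as an LP. Let x1 = kg of gypsum, x2 = kg of potassium sulfate, x3 = kg of ammonium nitrate.
Minimize 0.19x1 + 1.31x2 + 0.74x3 subject to:
  0.35x3 ≥ 0.33   (nitrogen)
  0.18x1 + 0.17x2 ≥ 0.35   (sulfur)
  x1, x2, x3 ≥ 0.
The cheapest feasible vertex uses only gypsum, ammonium nitrate; potassium sulfate is not used. The nitrogen and sulfur requirements are met with equality.
So gypsum = 1.944 kg, ammonium nitrate = 0.9429 kg.
Total cost: 0.19·1.944 + 0.74·0.9429 = 1.0671.

R$1.07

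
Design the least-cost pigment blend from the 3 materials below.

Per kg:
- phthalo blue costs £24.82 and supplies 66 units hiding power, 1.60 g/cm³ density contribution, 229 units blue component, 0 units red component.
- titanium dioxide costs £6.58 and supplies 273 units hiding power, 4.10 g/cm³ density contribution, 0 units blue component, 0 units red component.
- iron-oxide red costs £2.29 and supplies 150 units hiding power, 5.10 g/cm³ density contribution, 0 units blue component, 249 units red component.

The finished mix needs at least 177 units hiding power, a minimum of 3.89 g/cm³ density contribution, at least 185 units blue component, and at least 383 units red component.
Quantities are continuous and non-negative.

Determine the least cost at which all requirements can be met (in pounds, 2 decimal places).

Treat it as an LP. Let x1 = kg of phthalo blue, x2 = kg of titanium dioxide, x3 = kg of iron-oxide red.
Minimise 24.82x1 + 6.58x2 + 2.29x3 subject to:
  66x1 + 273x2 + 150x3 ≥ 177   (hiding power)
  1.6x1 + 4.1x2 + 5.1x3 ≥ 3.89   (density contribution)
  229x1 ≥ 185   (blue component)
  249x3 ≥ 383   (red component)
  x1, x2, x3 ≥ 0.
The optimal basis is {phthalo blue, iron-oxide red}; titanium dioxide drops out. The blue component and red component requirements are met with equality.
Optimal quantities: phthalo blue = 0.8079 kg, iron-oxide red = 1.538 kg.
Cost = 24.82·0.8079 + 2.29·1.538 = 23.5741.

£23.57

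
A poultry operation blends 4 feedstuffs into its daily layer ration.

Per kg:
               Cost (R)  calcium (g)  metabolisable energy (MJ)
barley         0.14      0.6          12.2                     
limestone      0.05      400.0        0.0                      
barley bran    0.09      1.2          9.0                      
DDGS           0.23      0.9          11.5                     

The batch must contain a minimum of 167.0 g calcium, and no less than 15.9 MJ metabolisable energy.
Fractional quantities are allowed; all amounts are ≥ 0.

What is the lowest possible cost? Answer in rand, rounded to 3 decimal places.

R0.180

This is a linear program. Let x1 = kg of barley, x2 = kg of limestone, x3 = kg of barley bran, x4 = kg of DDGS.
Minimise 0.14x1 + 0.05x2 + 0.09x3 + 0.23x4 s.t.:
  0.6x1 + 400x2 + 1.2x3 + 0.9x4 ≥ 167   (calcium)
  12.2x1 + 9x3 + 11.5x4 ≥ 15.9   (metabolisable energy)
  x1, x2, x3, x4 ≥ 0.
The optimal basis is {limestone, barley bran}; barley, DDGS drop out. The calcium and metabolisable energy requirements are met with equality.
Solving gives x2 = 0.4122, x3 = 1.767.
Total cost: 0.05·0.4122 + 0.09·1.767 = 0.17964.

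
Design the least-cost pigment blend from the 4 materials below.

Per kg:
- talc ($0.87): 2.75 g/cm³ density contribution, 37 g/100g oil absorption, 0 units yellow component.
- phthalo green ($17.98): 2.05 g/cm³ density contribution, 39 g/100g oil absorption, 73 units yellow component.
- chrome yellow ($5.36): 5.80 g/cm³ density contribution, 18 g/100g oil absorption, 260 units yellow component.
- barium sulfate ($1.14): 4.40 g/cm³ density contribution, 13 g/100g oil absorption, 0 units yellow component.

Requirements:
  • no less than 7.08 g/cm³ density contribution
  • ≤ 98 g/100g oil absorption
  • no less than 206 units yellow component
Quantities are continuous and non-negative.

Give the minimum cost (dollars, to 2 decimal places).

This is a linear program. Let x1 = kg of talc, x2 = kg of phthalo green, x3 = kg of chrome yellow, x4 = kg of barium sulfate.
Minimize 0.87x1 + 17.98x2 + 5.36x3 + 1.14x4 subject to:
  2.75x1 + 2.05x2 + 5.8x3 + 4.4x4 ≥ 7.08   (density contribution)
  37x1 + 39x2 + 18x3 + 13x4 ≤ 98   (oil absorption)
  73x2 + 260x3 ≥ 206   (yellow component)
  x1, x2, x3, x4 ≥ 0.
The optimal basis is {chrome yellow, barium sulfate}; talc, phthalo green drop out. Binding constraints: density contribution and yellow component.
Optimal quantities: chrome yellow = 0.7923 kg, barium sulfate = 0.5647 kg.
Total cost: 5.36·0.7923 + 1.14·0.5647 = 4.8905.

$4.89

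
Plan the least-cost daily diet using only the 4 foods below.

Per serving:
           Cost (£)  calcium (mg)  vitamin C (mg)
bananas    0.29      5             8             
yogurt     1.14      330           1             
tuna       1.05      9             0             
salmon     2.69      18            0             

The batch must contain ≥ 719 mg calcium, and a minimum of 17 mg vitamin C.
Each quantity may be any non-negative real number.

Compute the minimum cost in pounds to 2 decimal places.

Treat it as an LP. Let x1 = servings of bananas, x2 = servings of yogurt, x3 = servings of tuna, x4 = servings of salmon.
Minimize 0.29x1 + 1.14x2 + 1.05x3 + 2.69x4 s.t.:
  5x1 + 330x2 + 9x3 + 18x4 ≥ 719   (calcium)
  8x1 + 1x2 ≥ 17   (vitamin C)
  x1, x2, x3, x4 ≥ 0.
The minimum-cost mix takes nothing from tuna, salmon — only bananas, yogurt. The calcium and vitamin C requirements are met with equality.
Solving gives x1 = 1.856, x2 = 2.151.
Hence cost = 0.29·1.856 + 1.14·2.151 = £2.9904.

£2.99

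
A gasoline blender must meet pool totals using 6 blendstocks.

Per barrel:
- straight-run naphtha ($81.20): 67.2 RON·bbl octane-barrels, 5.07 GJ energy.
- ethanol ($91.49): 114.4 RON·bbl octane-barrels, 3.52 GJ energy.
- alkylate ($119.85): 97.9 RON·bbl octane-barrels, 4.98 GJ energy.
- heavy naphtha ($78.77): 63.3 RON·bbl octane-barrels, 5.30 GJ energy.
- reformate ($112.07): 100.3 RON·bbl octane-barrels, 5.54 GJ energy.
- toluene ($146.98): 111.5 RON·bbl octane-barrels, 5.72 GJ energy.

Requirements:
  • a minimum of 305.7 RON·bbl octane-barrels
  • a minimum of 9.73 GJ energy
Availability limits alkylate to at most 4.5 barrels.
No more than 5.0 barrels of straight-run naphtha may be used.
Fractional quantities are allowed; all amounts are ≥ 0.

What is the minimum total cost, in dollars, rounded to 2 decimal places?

Treat it as an LP. Let x1 = barrels of straight-run naphtha, x2 = barrels of ethanol, x3 = barrels of alkylate, x4 = barrels of heavy naphtha, x5 = barrels of reformate, x6 = barrels of toluene.
Minimize 81.2x1 + 91.49x2 + 119.85x3 + 78.77x4 + 112.07x5 + 146.98x6 s.t.:
  67.2x1 + 114.4x2 + 97.9x3 + 63.3x4 + 100.3x5 + 111.5x6 ≥ 305.7   (octane-barrels)
  5.07x1 + 3.52x2 + 4.98x3 + 5.3x4 + 5.54x5 + 5.72x6 ≥ 9.73   (energy)
  x3 ≤ 4.5
  x1 ≤ 5
  x1, x2, x3, x4, x5, x6 ≥ 0.
At the optimum only ethanol, heavy naphtha are positive (straight-run naphtha, alkylate, reformate, toluene = 0). There the octane-barrels and energy constraints are tight.
So ethanol = 2.61875 barrels, heavy naphtha = 0.0966039 barrels.
Cost = 91.49·2.61875 + 78.77·0.0966039 = 247.1989.

$247.20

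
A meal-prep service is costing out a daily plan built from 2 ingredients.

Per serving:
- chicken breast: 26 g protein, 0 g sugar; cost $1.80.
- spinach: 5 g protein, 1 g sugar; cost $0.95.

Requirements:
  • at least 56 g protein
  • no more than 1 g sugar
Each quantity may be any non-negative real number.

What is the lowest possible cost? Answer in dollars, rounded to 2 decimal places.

This is a linear program. Let x1 = servings of chicken breast, x2 = servings of spinach.
Minimize 1.8x1 + 0.95x2 s.t.:
  26x1 + 5x2 ≥ 56   (protein)
  1x2 ≤ 1   (sugar)
  x1, x2 ≥ 0.
The optimal basis is {chicken breast}; spinach drops out. Binding constraint: protein.
That vertex is x1 = 2.154.
Total cost: 1.8·2.154 = 3.8772.

$3.88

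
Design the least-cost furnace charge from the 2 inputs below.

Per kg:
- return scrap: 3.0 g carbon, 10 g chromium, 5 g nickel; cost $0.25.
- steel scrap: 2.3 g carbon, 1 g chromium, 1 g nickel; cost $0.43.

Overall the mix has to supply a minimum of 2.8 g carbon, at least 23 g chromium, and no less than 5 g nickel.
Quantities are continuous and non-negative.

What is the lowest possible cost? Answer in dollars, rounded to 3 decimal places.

This is a linear program. Let x1 = kg of return scrap, x2 = kg of steel scrap.
Minimize 0.25x1 + 0.43x2 s.t.:
  3x1 + 2.3x2 ≥ 2.8   (carbon)
  10x1 + 1x2 ≥ 23   (chromium)
  5x1 + 1x2 ≥ 5   (nickel)
  x1, x2 ≥ 0.
The optimal basis is {return scrap}; steel scrap drops out. The chromium requirement is met with equality.
Optimal quantities: return scrap = 2.3 kg.
Total cost: 0.25·2.3 = 0.57500.

$0.575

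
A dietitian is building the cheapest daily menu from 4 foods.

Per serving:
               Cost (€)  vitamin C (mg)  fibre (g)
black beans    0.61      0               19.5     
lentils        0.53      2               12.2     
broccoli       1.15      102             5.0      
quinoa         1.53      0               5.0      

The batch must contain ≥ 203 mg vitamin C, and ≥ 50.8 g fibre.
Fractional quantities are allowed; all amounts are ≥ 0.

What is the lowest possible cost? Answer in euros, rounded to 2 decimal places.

Let x1 = servings of black beans, x2 = servings of lentils, x3 = servings of broccoli, x4 = servings of quinoa.
Minimize 0.61x1 + 0.53x2 + 1.15x3 + 1.53x4 subject to:
  2x2 + 102x3 ≥ 203   (vitamin C)
  19.5x1 + 12.2x2 + 5x3 + 5x4 ≥ 50.8   (fibre)
  x1, x2, x3, x4 ≥ 0.
At the optimum only black beans, broccoli are positive (lentils, quinoa = 0). Binding constraints: vitamin C and fibre.
That vertex is x1 = 2.095, x3 = 1.99.
Total cost: 0.61·2.095 + 1.15·1.99 = 3.5665.

€3.57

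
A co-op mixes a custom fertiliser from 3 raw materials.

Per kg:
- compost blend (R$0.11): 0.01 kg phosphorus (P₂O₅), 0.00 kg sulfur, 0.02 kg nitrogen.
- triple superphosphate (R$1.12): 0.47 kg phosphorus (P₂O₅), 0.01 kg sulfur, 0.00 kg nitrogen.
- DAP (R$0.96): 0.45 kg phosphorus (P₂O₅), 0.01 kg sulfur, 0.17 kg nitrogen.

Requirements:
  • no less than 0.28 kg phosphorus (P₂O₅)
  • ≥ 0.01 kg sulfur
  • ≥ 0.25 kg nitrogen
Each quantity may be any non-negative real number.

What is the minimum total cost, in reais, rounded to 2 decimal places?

This is a linear program. Let x1 = kg of compost blend, x2 = kg of triple superphosphate, x3 = kg of DAP.
Minimise 0.11x1 + 1.12x2 + 0.96x3 with:
  0.01x1 + 0.47x2 + 0.45x3 ≥ 0.28   (phosphorus (P₂O₅))
  0.01x2 + 0.01x3 ≥ 0.01   (sulfur)
  0.02x1 + 0.17x3 ≥ 0.25   (nitrogen)
  x1, x2, x3 ≥ 0.
At the optimum only compost blend, DAP are positive (triple superphosphate = 0). There the sulfur and nitrogen constraints are tight.
Solving gives x1 = 4, x3 = 1.
Total cost: 0.11·4 + 0.96·1 = 1.4000.

R$1.40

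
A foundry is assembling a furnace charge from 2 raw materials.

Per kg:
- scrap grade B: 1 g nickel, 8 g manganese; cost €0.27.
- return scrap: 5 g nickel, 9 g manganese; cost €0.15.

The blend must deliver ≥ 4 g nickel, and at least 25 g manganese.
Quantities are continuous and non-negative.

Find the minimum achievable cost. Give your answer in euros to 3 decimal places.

€0.417

Let x1 = kg of scrap grade B, x2 = kg of return scrap.
min 0.27x1 + 0.15x2 subject to:
  1x1 + 5x2 ≥ 4   (nickel)
  8x1 + 9x2 ≥ 25   (manganese)
  x1, x2 ≥ 0.
The minimum-cost mix takes nothing from scrap grade B — only return scrap. The manganese requirement is met with equality.
So return scrap = 2.778 kg.
Objective = 0.15·2.778 = 0.41670.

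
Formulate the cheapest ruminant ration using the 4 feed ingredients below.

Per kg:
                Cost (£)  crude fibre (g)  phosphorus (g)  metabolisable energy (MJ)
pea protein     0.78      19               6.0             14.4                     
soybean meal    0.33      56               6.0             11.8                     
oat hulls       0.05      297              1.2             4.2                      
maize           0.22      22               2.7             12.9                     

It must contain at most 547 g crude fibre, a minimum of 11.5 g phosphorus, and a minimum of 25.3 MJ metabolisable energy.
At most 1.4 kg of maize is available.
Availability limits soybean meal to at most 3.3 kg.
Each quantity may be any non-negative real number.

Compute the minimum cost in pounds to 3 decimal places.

£0.608

This is a linear program. Let x1 = kg of pea protein, x2 = kg of soybean meal, x3 = kg of oat hulls, x4 = kg of maize.
Minimize 0.78x1 + 0.33x2 + 0.05x3 + 0.22x4 s.t.:
  19x1 + 56x2 + 297x3 + 22x4 ≤ 547   (crude fibre)
  6x1 + 6x2 + 1.2x3 + 2.7x4 ≥ 11.5   (phosphorus)
  14.4x1 + 11.8x2 + 4.2x3 + 12.9x4 ≥ 25.3   (metabolisable energy)
  x4 ≤ 1.4
  x2 ≤ 3.3
  x1, x2, x3, x4 ≥ 0.
The cheapest feasible vertex uses only soybean meal, oat hulls; pea protein, maize are not used. There the crude fibre and phosphorus constraints are tight.
Optimal quantities: soybean meal = 1.609 kg, oat hulls = 1.538 kg.
Hence cost = 0.33·1.609 + 0.05·1.538 = £0.60787.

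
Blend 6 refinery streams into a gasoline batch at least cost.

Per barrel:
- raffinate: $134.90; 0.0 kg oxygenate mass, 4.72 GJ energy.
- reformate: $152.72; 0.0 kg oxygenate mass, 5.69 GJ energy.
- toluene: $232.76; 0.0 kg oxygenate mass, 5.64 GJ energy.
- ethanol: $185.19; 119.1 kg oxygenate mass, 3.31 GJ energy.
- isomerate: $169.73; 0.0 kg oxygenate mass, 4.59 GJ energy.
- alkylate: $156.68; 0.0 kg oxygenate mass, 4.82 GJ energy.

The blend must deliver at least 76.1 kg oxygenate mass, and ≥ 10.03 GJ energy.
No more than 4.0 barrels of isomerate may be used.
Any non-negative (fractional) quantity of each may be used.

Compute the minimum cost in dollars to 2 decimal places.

$330.77

Let x1 = barrels of raffinate, x2 = barrels of reformate, x3 = barrels of toluene, x4 = barrels of ethanol, x5 = barrels of isomerate, x6 = barrels of alkylate.
Minimise 134.9x1 + 152.72x2 + 232.76x3 + 185.19x4 + 169.73x5 + 156.68x6 with:
  119.1x4 ≥ 76.1   (oxygenate mass)
  4.72x1 + 5.69x2 + 5.64x3 + 3.31x4 + 4.59x5 + 4.82x6 ≥ 10.03   (energy)
  x5 ≤ 4
  x1, x2, x3, x4, x5, x6 ≥ 0.
The optimal basis is {reformate, ethanol}; raffinate, toluene, isomerate, alkylate drop out. The oxygenate mass and energy requirements are met with equality.
That vertex is x2 = 1.391, x4 = 0.639.
Cost = 152.72·1.391 + 185.19·0.639 = 330.7699.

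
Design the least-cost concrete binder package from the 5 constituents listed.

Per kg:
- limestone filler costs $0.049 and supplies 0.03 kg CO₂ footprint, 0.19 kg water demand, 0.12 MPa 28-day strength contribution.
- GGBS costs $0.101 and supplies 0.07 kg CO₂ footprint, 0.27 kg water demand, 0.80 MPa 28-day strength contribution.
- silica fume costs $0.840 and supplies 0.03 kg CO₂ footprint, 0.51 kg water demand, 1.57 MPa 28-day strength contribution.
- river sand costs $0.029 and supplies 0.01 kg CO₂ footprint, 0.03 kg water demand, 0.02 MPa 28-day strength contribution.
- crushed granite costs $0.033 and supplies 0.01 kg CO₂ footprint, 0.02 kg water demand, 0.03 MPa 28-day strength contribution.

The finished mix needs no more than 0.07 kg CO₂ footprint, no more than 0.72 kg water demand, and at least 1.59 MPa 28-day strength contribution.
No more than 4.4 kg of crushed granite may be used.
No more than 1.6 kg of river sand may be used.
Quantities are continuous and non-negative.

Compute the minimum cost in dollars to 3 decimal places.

$0.614

Set it up as a linear program. Let x1 = kg of limestone filler, x2 = kg of GGBS, x3 = kg of silica fume, x4 = kg of river sand, x5 = kg of crushed granite.
Minimise 0.049x1 + 0.101x2 + 0.84x3 + 0.029x4 + 0.033x5 with:
  0.03x1 + 0.07x2 + 0.03x3 + 0.01x4 + 0.01x5 ≤ 0.07   (CO₂ footprint)
  0.19x1 + 0.27x2 + 0.51x3 + 0.03x4 + 0.02x5 ≤ 0.72   (water demand)
  0.12x1 + 0.8x2 + 1.57x3 + 0.02x4 + 0.03x5 ≥ 1.59   (28-day strength contribution)
  x5 ≤ 4.4
  x4 ≤ 1.6
  x1, x2, x3, x4, x5 ≥ 0.
At the optimum only GGBS, silica fume are positive (limestone filler, river sand, crushed granite = 0). Binding constraints: CO₂ footprint and 28-day strength contribution.
So GGBS = 0.7241 kg, silica fume = 0.6438 kg.
Total cost: 0.101·0.7241 + 0.84·0.6438 = 0.61393.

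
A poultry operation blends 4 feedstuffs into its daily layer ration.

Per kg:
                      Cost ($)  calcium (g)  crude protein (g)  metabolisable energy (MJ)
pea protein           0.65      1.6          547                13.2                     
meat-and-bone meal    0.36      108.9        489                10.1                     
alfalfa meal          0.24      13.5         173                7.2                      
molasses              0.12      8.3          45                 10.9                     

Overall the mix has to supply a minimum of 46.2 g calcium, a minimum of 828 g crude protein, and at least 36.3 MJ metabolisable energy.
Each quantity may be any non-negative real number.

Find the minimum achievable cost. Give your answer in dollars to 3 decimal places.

$0.777

Let x1 = kg of pea protein, x2 = kg of meat-and-bone meal, x3 = kg of alfalfa meal, x4 = kg of molasses.
Minimise 0.65x1 + 0.36x2 + 0.24x3 + 0.12x4 with:
  1.6x1 + 108.9x2 + 13.5x3 + 8.3x4 ≥ 46.2   (calcium)
  547x1 + 489x2 + 173x3 + 45x4 ≥ 828   (crude protein)
  13.2x1 + 10.1x2 + 7.2x3 + 10.9x4 ≥ 36.3   (metabolisable energy)
  x1, x2, x3, x4 ≥ 0.
At the optimum only meat-and-bone meal, molasses are positive (pea protein, alfalfa meal = 0). The crude protein and metabolisable energy requirements are met with equality.
So meat-and-bone meal = 1.516 kg, molasses = 1.925 kg.
Hence cost = 0.36·1.516 + 0.12·1.925 = $0.77676.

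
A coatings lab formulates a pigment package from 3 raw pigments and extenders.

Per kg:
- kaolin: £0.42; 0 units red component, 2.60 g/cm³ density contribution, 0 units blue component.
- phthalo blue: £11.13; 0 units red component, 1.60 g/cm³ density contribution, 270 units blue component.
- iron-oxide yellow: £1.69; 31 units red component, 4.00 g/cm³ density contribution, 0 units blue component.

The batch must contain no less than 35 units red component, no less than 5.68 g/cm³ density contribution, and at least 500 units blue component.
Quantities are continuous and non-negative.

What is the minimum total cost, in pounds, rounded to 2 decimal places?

Set it up as a linear program. Let x1 = kg of kaolin, x2 = kg of phthalo blue, x3 = kg of iron-oxide yellow.
Minimize 0.42x1 + 11.13x2 + 1.69x3 s.t.:
  31x3 ≥ 35   (red component)
  2.6x1 + 1.6x2 + 4x3 ≥ 5.68   (density contribution)
  270x2 ≥ 500   (blue component)
  x1, x2, x3 ≥ 0.
The minimum-cost mix takes nothing from kaolin — only phthalo blue, iron-oxide yellow. Binding constraints: red component and blue component.
That vertex is x2 = 1.852, x3 = 1.129.
Objective = 11.13·1.852 + 1.69·1.129 = 22.5208.

£22.52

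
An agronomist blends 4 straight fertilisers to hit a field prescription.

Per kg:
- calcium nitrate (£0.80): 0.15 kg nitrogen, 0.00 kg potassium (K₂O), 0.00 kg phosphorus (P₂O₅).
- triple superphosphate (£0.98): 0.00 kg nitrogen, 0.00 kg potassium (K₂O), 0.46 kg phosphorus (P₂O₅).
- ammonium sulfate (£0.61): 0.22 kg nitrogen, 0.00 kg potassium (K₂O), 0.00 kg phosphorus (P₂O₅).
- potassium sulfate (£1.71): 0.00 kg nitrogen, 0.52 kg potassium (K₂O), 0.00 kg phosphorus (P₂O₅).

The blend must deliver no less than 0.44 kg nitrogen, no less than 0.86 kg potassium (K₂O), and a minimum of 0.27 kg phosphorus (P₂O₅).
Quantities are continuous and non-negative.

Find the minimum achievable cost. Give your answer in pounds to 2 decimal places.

£4.62

Let x1 = kg of calcium nitrate, x2 = kg of triple superphosphate, x3 = kg of ammonium sulfate, x4 = kg of potassium sulfate.
Minimise 0.8x1 + 0.98x2 + 0.61x3 + 1.71x4 with:
  0.15x1 + 0.22x3 ≥ 0.44   (nitrogen)
  0.52x4 ≥ 0.86   (potassium (K₂O))
  0.46x2 ≥ 0.27   (phosphorus (P₂O₅))
  x1, x2, x3, x4 ≥ 0.
At the optimum only triple superphosphate, ammonium sulfate, potassium sulfate are positive (calcium nitrate = 0). Binding constraints: nitrogen, potassium (K₂O), phosphorus (P₂O₅).
That vertex is x2 = 0.587, x3 = 2, x4 = 1.654.
Total cost: 0.98·0.587 + 0.61·2 + 1.71·1.654 = 4.6236.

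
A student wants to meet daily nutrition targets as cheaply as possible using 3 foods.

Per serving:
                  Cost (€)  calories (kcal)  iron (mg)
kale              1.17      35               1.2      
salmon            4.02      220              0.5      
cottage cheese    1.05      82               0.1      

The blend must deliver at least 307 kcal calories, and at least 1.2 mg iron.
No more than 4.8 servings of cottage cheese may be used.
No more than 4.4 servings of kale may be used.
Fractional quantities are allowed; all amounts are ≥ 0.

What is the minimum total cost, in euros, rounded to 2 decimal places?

Treat it as an LP. Let x1 = servings of kale, x2 = servings of salmon, x3 = servings of cottage cheese.
min 1.17x1 + 4.02x2 + 1.05x3 s.t.:
  35x1 + 220x2 + 82x3 ≥ 307   (calories)
  1.2x1 + 0.5x2 + 0.1x3 ≥ 1.2   (iron)
  x3 ≤ 4.8
  x1 ≤ 4.4
  x1, x2, x3 ≥ 0.
The optimal basis is {kale, cottage cheese}; salmon drops out. Binding constraints: calories and iron.
That vertex is x1 = 0.7134, x3 = 3.439.
Hence cost = 1.17·0.7134 + 1.05·3.439 = €4.4456.

€4.45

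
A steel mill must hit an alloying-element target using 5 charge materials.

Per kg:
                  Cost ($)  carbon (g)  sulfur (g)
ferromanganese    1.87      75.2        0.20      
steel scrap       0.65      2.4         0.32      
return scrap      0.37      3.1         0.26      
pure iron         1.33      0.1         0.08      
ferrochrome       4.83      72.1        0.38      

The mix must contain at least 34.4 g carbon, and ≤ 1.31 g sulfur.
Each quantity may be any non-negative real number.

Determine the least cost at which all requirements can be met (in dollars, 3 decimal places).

$0.855

This is a linear program. Let x1 = kg of ferromanganese, x2 = kg of steel scrap, x3 = kg of return scrap, x4 = kg of pure iron, x5 = kg of ferrochrome.
Minimise 1.87x1 + 0.65x2 + 0.37x3 + 1.33x4 + 4.83x5 subject to:
  75.2x1 + 2.4x2 + 3.1x3 + 0.1x4 + 72.1x5 ≥ 34.4   (carbon)
  0.2x1 + 0.32x2 + 0.26x3 + 0.08x4 + 0.38x5 ≤ 1.31   (sulfur)
  x1, x2, x3, x4, x5 ≥ 0.
The cheapest feasible vertex uses only ferromanganese; steel scrap, return scrap, pure iron, ferrochrome are not used. There the carbon constraint is tight.
That vertex is x1 = 0.4574.
Hence cost = 1.87·0.4574 = $0.85534.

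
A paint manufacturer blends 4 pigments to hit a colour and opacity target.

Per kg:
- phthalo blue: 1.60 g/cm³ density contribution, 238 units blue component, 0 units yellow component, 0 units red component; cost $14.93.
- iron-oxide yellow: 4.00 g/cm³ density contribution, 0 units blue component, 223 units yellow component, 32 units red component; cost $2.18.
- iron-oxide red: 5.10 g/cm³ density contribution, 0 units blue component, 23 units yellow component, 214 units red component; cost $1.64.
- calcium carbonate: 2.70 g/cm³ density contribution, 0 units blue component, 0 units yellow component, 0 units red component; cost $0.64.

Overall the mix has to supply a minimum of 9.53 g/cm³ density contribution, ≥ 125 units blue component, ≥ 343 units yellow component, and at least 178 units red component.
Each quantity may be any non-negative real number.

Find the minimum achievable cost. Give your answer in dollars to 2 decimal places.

$12.06

Let x1 = kg of phthalo blue, x2 = kg of iron-oxide yellow, x3 = kg of iron-oxide red, x4 = kg of calcium carbonate.
Minimize 14.93x1 + 2.18x2 + 1.64x3 + 0.64x4 subject to:
  1.6x1 + 4x2 + 5.1x3 + 2.7x4 ≥ 9.53   (density contribution)
  238x1 ≥ 125   (blue component)
  223x2 + 23x3 ≥ 343   (yellow component)
  32x2 + 214x3 ≥ 178   (red component)
  x1, x2, x3, x4 ≥ 0.
The optimal basis is {phthalo blue, iron-oxide yellow, iron-oxide red}; calcium carbonate drops out. Binding constraints: blue component, yellow component, red component.
Solving gives x1 = 0.5252, x2 = 1.475, x3 = 0.6112.
Cost = 14.93·0.5252 + 2.18·1.475 + 1.64·0.6112 = 12.0591.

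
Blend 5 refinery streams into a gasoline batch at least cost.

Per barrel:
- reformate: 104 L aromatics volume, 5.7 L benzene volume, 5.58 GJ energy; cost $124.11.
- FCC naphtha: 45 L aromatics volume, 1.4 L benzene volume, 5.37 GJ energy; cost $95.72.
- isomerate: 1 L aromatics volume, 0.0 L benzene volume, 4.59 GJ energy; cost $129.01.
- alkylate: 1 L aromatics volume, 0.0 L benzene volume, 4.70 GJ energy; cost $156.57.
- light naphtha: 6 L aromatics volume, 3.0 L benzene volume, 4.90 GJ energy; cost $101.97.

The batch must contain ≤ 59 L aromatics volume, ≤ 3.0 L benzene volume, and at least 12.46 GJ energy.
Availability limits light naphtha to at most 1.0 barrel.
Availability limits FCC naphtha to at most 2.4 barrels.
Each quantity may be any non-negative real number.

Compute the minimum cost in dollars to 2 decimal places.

$266.81

Set it up as a linear program. Let x1 = barrels of reformate, x2 = barrels of FCC naphtha, x3 = barrels of isomerate, x4 = barrels of alkylate, x5 = barrels of light naphtha.
Minimise 124.11x1 + 95.72x2 + 129.01x3 + 156.57x4 + 101.97x5 subject to:
  104x1 + 45x2 + 1x3 + 1x4 + 6x5 ≤ 59   (aromatics volume)
  5.7x1 + 1.4x2 + 3x5 ≤ 3   (benzene volume)
  5.58x1 + 5.37x2 + 4.59x3 + 4.7x4 + 4.9x5 ≥ 12.46   (energy)
  x5 ≤ 1
  x2 ≤ 2.4
  x1, x2, x3, x4, x5 ≥ 0.
The cheapest feasible vertex uses only FCC naphtha, isomerate, light naphtha; reformate, alkylate are not used. Binding constraints: aromatics volume, benzene volume, energy.
So FCC naphtha = 1.23658 barrels, isomerate = 0.816387 barrels, light naphtha = 0.42293 barrels.
Total cost: 95.72·1.23658 + 129.01·0.816387 + 101.97·0.42293 = 266.8137.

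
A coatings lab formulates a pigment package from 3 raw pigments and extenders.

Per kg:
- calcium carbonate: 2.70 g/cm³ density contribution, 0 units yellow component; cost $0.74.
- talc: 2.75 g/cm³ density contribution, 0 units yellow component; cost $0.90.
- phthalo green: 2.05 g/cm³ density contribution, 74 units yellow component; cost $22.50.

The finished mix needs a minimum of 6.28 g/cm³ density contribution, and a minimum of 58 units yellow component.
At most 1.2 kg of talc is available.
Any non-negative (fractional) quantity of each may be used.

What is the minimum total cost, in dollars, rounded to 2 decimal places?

Let x1 = kg of calcium carbonate, x2 = kg of talc, x3 = kg of phthalo green.
min 0.74x1 + 0.9x2 + 22.5x3 subject to:
  2.7x1 + 2.75x2 + 2.05x3 ≥ 6.28   (density contribution)
  74x3 ≥ 58   (yellow component)
  x2 ≤ 1.2
  x1, x2, x3 ≥ 0.
At the optimum only calcium carbonate, phthalo green are positive (talc = 0). There the density contribution and yellow component constraints are tight.
Optimal quantities: calcium carbonate = 1.731 kg, phthalo green = 0.7838 kg.
Cost = 0.74·1.731 + 22.5·0.7838 = 18.9164.

$18.92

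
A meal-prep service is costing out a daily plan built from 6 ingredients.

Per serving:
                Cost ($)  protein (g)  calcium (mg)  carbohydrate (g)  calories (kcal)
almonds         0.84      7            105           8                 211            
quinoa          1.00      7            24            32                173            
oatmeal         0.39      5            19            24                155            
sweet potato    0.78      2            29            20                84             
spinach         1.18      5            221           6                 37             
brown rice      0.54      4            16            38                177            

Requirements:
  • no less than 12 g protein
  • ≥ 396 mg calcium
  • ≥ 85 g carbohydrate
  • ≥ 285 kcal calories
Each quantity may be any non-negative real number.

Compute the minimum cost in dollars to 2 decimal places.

$3.01

Treat it as an LP. Let x1 = servings of almonds, x2 = servings of quinoa, x3 = servings of oatmeal, x4 = servings of sweet potato, x5 = servings of spinach, x6 = servings of brown rice.
Minimise 0.84x1 + 1x2 + 0.39x3 + 0.78x4 + 1.18x5 + 0.54x6 subject to:
  7x1 + 7x2 + 5x3 + 2x4 + 5x5 + 4x6 ≥ 12   (protein)
  105x1 + 24x2 + 19x3 + 29x4 + 221x5 + 16x6 ≥ 396   (calcium)
  8x1 + 32x2 + 24x3 + 20x4 + 6x5 + 38x6 ≥ 85   (carbohydrate)
  211x1 + 173x2 + 155x3 + 84x4 + 37x5 + 177x6 ≥ 285   (calories)
  x1, x2, x3, x4, x5, x6 ≥ 0.
At the optimum only spinach, brown rice are positive (almonds, quinoa, oatmeal, sweet potato = 0). Binding constraints: calcium and carbohydrate.
Solving gives x5 = 1.649, x6 = 1.977.
Cost = 1.18·1.649 + 0.54·1.977 = 3.0134.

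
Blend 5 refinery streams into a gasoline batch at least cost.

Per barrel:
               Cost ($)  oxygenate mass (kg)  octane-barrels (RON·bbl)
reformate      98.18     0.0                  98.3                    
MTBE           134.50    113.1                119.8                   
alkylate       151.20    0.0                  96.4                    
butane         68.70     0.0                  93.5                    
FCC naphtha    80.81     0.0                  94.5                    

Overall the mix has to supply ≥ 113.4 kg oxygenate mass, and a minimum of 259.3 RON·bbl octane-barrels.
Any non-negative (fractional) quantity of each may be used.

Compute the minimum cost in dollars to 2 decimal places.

Let x1 = barrels of reformate, x2 = barrels of MTBE, x3 = barrels of alkylate, x4 = barrels of butane, x5 = barrels of FCC naphtha.
Minimize 98.18x1 + 134.5x2 + 151.2x3 + 68.7x4 + 80.81x5 s.t.:
  113.1x2 ≥ 113.4   (oxygenate mass)
  98.3x1 + 119.8x2 + 96.4x3 + 93.5x4 + 94.5x5 ≥ 259.3   (octane-barrels)
  x1, x2, x3, x4, x5 ≥ 0.
The cheapest feasible vertex uses only MTBE, butane; reformate, alkylate, FCC naphtha are not used. The oxygenate mass and octane-barrels requirements are met with equality.
Solving gives x2 = 1.00265, x4 = 1.48858.
Objective = 134.5·1.00265 + 68.7·1.48858 = 237.1219.

$237.12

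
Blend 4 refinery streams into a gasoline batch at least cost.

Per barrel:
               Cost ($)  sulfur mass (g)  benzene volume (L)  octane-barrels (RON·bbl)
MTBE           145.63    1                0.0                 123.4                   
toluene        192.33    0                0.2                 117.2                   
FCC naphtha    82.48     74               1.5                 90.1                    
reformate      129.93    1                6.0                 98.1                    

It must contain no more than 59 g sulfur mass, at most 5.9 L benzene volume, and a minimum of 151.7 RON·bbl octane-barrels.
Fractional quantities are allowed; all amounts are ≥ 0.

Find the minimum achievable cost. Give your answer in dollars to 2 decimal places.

Let x1 = barrels of MTBE, x2 = barrels of toluene, x3 = barrels of FCC naphtha, x4 = barrels of reformate.
min 145.63x1 + 192.33x2 + 82.48x3 + 129.93x4 subject to:
  1x1 + 74x3 + 1x4 ≤ 59   (sulfur mass)
  0.2x2 + 1.5x3 + 6x4 ≤ 5.9   (benzene volume)
  123.4x1 + 117.2x2 + 90.1x3 + 98.1x4 ≥ 151.7   (octane-barrels)
  x1, x2, x3, x4 ≥ 0.
The optimal basis is {MTBE, FCC naphtha}; toluene, reformate drop out. Binding constraints: sulfur mass and octane-barrels.
That vertex is x1 = 0.6536, x3 = 0.7885.
Total cost: 145.63·0.6536 + 82.48·0.7885 = 160.2192.

$160.22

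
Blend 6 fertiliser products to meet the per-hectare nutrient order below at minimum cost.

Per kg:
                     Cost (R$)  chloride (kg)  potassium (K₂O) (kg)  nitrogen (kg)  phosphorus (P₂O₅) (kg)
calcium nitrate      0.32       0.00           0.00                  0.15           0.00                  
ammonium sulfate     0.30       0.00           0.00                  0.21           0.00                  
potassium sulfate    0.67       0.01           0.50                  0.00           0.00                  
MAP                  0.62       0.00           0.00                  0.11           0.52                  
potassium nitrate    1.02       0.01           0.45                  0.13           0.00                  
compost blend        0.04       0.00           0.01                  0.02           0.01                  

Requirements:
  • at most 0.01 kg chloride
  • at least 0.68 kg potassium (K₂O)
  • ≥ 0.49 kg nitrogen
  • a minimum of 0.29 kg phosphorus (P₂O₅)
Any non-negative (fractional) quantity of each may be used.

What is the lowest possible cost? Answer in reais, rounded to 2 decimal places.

Let x1 = kg of calcium nitrate, x2 = kg of ammonium sulfate, x3 = kg of potassium sulfate, x4 = kg of MAP, x5 = kg of potassium nitrate, x6 = kg of compost blend.
Minimize 0.32x1 + 0.3x2 + 0.67x3 + 0.62x4 + 1.02x5 + 0.04x6 s.t.:
  0.01x3 + 0.01x5 ≤ 0.01   (chloride)
  0.5x3 + 0.45x5 + 0.01x6 ≥ 0.68   (potassium (K₂O))
  0.15x1 + 0.21x2 + 0.11x4 + 0.13x5 + 0.02x6 ≥ 0.49   (nitrogen)
  0.52x4 + 0.01x6 ≥ 0.29   (phosphorus (P₂O₅))
  x1, x2, x3, x4, x5, x6 ≥ 0.
The cheapest feasible vertex uses only potassium sulfate, MAP, compost blend; calcium nitrate, ammonium sulfate, potassium nitrate are not used. The potassium (K₂O), nitrogen, phosphorus (P₂O₅) requirements are met with equality.
So potassium sulfate = 0.8806 kg, MAP = 0.09677 kg, compost blend = 23.97 kg.
Objective = 0.67·0.8806 + 0.62·0.09677 + 0.04·23.97 = 1.6088.

R$1.61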